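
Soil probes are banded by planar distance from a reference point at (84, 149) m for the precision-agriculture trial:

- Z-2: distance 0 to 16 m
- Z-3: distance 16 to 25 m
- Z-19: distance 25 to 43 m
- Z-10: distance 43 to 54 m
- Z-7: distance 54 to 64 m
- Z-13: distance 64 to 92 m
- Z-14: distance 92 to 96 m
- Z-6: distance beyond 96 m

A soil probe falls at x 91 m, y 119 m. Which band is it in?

Distance = √((91−84)² + (119−149)²) = √(49.000 + 900.000) = 30.806 m.
25 ≤ 30.806 < 43 → Z-19.

Z-19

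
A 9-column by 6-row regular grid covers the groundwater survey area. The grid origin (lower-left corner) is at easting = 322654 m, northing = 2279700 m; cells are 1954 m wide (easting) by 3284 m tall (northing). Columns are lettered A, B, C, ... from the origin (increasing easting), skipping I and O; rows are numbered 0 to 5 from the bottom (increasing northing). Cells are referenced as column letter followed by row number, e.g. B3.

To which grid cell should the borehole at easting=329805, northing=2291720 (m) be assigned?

Column index: ⌊(329805 − 322654) / 1954⌋ = ⌊3.660⌋ = 3 → column D
Row offset from origin: ⌊(2291720 − 2279700) / 3284⌋ = ⌊3.660⌋ = 3 → row 3

D3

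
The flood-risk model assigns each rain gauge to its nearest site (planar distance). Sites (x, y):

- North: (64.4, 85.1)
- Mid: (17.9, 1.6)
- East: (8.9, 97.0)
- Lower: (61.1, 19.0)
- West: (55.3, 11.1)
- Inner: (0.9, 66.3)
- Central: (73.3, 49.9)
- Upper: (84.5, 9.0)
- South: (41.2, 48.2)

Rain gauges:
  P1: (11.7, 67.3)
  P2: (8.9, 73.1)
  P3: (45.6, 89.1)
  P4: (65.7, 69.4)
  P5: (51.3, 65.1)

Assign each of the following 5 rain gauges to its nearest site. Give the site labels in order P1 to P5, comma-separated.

Inner, Inner, North, North, South

P1 → Inner (d²=117.64)
P2 → Inner (d²=110.24)
P3 → North (d²=369.44)
P4 → North (d²=248.18)
P5 → South (d²=387.62)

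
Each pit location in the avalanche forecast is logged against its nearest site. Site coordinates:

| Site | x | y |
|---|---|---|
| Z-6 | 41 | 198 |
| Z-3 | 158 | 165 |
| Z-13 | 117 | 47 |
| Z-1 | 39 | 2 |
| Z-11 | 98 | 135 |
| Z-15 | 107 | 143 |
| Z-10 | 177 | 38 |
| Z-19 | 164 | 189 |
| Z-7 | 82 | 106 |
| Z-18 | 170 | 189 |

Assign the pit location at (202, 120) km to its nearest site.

Z-3

Squared distances to each site:
Z-6: 32005.000; Z-3: 3961.000; Z-13: 12554.000; Z-1: 40493.000; Z-11: 11041.000; Z-15: 9554.000; Z-10: 7349.000; Z-19: 6205.000; Z-7: 14596.000; Z-18: 5785.000.
Minimum at Z-3.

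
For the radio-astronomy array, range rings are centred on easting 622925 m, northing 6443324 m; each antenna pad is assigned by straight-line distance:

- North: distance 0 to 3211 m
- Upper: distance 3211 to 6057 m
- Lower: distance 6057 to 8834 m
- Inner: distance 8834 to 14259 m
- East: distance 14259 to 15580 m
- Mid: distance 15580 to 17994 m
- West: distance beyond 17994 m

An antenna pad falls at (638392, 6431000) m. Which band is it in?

Distance = √((638392−622925)² + (6431000−6443324)²) = √(239228089.000 + 151880976.000) = 19776.478 m.
17994 ≤ 19776.478 < ∞ → West.

West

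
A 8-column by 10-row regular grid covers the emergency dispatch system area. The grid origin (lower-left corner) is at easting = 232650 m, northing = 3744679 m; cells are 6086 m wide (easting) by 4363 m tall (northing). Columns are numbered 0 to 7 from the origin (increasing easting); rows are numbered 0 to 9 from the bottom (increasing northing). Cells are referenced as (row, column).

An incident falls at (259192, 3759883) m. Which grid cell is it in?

Column index: ⌊(259192 − 232650) / 6086⌋ = ⌊4.361⌋ = 4
Row offset from origin: ⌊(3759883 − 3744679) / 4363⌋ = ⌊3.485⌋ = 3 → row 3

(3, 4)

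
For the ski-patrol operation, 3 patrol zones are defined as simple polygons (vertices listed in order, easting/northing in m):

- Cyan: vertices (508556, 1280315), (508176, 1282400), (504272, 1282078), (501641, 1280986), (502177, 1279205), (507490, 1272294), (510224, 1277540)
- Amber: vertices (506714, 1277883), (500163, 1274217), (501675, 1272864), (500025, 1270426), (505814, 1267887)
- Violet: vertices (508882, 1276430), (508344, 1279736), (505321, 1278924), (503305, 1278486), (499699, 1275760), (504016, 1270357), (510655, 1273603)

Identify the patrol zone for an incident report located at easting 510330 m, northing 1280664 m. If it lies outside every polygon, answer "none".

Cast a ray rightward from (510330, 1280664). For each polygon, the edges (by vertex number in listed order) whose endpoints lie on opposite sides of northing = 1280664, where each meets that height, and whether that is right or left of the point:
Cyan: 1–2 at easting≈508492.4 (left), 4–5 at easting≈501737.9 (left) → 0 crossings.
Amber: no edge straddles that height → 0 crossings.
Violet: no edge straddles that height → 0 crossings.
All counts are even, so the point lies outside every listed polygon.

none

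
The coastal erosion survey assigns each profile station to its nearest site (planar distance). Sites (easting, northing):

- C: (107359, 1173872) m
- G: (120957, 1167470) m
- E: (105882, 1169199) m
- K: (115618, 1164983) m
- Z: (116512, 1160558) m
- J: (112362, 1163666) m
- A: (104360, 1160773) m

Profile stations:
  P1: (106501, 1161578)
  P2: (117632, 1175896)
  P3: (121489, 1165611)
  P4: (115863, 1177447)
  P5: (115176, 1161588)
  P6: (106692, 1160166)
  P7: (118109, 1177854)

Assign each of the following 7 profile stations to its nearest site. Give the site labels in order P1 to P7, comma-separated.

P1 → A (d²=5231906.00)
P2 → G (d²=82053101.00)
P3 → G (d²=3738905.00)
P4 → C (d²=85098641.00)
P5 → Z (d²=2845796.00)
P6 → A (d²=5806673.00)
P7 → G (d²=115938560.00)

A, G, G, C, Z, A, G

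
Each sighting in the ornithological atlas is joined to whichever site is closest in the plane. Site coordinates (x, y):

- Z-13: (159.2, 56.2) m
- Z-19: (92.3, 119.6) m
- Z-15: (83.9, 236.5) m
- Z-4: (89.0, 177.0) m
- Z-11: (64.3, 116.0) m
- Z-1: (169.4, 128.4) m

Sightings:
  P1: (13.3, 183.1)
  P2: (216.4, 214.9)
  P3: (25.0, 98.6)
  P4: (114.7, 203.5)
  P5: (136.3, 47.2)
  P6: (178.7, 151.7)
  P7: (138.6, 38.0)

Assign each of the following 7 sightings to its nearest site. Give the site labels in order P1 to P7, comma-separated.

P1 → Z-4 (d²=5767.70)
P2 → Z-1 (d²=9691.25)
P3 → Z-11 (d²=1847.25)
P4 → Z-4 (d²=1362.74)
P5 → Z-13 (d²=605.41)
P6 → Z-1 (d²=629.38)
P7 → Z-13 (d²=755.60)

Z-4, Z-1, Z-11, Z-4, Z-13, Z-1, Z-13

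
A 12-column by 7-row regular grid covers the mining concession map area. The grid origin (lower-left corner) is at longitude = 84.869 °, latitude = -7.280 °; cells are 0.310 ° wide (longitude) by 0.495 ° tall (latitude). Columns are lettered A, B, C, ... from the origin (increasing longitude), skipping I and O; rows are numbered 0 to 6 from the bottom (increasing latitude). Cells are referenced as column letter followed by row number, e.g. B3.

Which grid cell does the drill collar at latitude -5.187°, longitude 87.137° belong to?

Column index: ⌊(87.137 − 84.869) / 0.310⌋ = ⌊7.316⌋ = 7 → column H
Row offset from origin: ⌊(-5.187 − -7.280) / 0.495⌋ = ⌊4.228⌋ = 4 → row 4

H4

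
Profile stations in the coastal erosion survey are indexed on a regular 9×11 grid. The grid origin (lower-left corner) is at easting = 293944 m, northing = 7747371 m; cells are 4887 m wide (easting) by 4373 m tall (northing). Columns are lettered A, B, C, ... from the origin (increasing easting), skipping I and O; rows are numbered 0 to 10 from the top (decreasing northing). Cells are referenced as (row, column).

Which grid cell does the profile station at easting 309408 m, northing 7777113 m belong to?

Column index: ⌊(309408 − 293944) / 4887⌋ = ⌊3.164⌋ = 3 → column D
Row offset from origin: ⌊(7777113 − 7747371) / 4373⌋ = ⌊6.801⌋ = 6 → row 4 (counted from top)

(4, D)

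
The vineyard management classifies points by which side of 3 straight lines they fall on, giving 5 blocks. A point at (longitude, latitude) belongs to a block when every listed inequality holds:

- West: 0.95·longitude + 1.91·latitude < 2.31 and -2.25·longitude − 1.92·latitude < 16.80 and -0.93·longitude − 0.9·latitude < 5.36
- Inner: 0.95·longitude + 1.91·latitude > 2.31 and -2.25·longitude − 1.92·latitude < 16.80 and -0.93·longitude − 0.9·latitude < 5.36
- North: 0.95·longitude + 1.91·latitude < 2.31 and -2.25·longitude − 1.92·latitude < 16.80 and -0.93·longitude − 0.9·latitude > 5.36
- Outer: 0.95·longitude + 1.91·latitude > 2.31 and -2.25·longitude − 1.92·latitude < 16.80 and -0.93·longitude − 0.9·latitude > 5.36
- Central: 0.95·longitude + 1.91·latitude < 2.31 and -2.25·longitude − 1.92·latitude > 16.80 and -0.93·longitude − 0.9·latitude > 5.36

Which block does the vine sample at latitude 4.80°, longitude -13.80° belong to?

Central

0.95·-13.80 + 1.91·4.80 = -3.942, which is < 2.31
-2.25·-13.80 − 1.92·4.80 = 21.834, which is > 16.80
-0.93·-13.80 − 0.9·4.80 = 8.514, which is > 5.36
This sign pattern matches Central.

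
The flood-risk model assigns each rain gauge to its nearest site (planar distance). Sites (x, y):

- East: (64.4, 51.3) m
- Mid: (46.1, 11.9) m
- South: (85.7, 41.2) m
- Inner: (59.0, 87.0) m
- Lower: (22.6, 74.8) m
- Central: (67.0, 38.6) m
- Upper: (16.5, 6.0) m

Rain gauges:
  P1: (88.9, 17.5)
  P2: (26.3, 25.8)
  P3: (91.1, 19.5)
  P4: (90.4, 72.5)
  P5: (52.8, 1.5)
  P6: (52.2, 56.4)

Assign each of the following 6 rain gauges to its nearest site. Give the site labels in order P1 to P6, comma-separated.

P1 → South (d²=571.93)
P2 → Upper (d²=488.08)
P3 → South (d²=500.05)
P4 → South (d²=1001.78)
P5 → Mid (d²=153.05)
P6 → East (d²=174.85)

South, Upper, South, South, Mid, East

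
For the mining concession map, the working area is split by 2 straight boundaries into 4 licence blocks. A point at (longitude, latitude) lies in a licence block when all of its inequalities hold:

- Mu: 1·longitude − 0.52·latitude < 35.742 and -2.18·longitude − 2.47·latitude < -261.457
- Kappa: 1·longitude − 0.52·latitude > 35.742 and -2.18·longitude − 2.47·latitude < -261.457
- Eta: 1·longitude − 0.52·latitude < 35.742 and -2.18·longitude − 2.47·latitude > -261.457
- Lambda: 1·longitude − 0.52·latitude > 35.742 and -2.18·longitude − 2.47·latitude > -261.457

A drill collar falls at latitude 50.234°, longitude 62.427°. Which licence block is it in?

1·62.427 − 0.52·50.234 = 36.305, which is > 35.742
-2.18·62.427 − 2.47·50.234 = -260.169, which is > -261.457
This sign pattern matches Lambda.

Lambda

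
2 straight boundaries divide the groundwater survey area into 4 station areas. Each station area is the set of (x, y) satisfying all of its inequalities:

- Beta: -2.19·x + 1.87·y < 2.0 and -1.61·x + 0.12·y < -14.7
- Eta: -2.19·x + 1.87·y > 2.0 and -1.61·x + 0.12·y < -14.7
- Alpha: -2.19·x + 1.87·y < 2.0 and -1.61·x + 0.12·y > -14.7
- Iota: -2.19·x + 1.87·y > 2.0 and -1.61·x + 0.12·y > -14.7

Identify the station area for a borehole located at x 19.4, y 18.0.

-2.19·19.4 + 1.87·18.0 = -8.826, which is < 2.0
-1.61·19.4 + 0.12·18.0 = -29.074, which is < -14.7
This sign pattern matches Beta.

Beta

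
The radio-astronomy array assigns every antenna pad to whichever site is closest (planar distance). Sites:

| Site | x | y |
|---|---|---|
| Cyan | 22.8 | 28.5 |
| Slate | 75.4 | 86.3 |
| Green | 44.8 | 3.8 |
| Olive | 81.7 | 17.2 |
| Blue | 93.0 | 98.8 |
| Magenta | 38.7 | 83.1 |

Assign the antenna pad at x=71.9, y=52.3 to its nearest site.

Squared distances to each site:
Cyan: 2977.250; Slate: 1168.250; Green: 3086.660; Olive: 1328.050; Blue: 2607.460; Magenta: 2050.880.
Minimum at Slate.

Slate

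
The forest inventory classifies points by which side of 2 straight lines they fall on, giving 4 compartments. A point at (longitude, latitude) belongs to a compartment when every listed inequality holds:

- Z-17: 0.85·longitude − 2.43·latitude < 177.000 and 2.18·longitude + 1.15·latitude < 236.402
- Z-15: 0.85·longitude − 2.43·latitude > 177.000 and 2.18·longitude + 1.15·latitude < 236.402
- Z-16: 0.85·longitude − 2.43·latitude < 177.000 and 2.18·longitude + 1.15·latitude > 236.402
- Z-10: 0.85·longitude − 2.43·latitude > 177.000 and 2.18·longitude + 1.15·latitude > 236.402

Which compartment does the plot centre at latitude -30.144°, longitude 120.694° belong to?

0.85·120.694 − 2.43·-30.144 = 175.840, which is < 177.000
2.18·120.694 + 1.15·-30.144 = 228.447, which is < 236.402
This sign pattern matches Z-17.

Z-17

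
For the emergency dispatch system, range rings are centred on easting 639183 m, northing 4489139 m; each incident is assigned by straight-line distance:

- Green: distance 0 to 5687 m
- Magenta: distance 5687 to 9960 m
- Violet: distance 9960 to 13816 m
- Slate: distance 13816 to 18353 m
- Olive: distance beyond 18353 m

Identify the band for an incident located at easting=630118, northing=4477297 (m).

Distance = √((630118−639183)² + (4477297−4489139)²) = √(82174225.000 + 140232964.000) = 14913.323 m.
13816 ≤ 14913.323 < 18353 → Slate.

Slate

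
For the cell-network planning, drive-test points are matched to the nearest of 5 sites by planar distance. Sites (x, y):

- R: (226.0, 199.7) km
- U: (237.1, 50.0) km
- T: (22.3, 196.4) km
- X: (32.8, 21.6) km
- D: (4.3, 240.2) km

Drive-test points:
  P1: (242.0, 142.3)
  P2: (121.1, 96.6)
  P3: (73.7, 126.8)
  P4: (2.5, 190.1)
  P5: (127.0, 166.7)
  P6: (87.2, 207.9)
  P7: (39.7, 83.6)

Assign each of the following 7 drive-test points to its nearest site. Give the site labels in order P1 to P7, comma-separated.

P1 → R (d²=3550.76)
P2 → X (d²=13421.89)
P3 → T (d²=7486.12)
P4 → T (d²=431.73)
P5 → R (d²=10890.00)
P6 → T (d²=4344.26)
P7 → X (d²=3891.61)

R, X, T, T, R, T, X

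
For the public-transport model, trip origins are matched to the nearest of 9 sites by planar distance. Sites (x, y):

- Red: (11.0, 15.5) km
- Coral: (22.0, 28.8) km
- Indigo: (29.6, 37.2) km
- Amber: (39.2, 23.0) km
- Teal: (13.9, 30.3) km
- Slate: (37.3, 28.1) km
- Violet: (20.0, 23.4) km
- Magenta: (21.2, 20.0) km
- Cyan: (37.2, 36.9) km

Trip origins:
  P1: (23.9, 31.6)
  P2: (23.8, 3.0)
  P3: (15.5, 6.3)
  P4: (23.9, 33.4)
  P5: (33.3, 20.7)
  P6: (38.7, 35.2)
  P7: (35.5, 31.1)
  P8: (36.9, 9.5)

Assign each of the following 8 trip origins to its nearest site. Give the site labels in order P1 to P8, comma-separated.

P1 → Coral (d²=11.45)
P2 → Magenta (d²=295.76)
P3 → Red (d²=104.89)
P4 → Coral (d²=24.77)
P5 → Amber (d²=40.10)
P6 → Cyan (d²=5.14)
P7 → Slate (d²=12.24)
P8 → Amber (d²=187.54)

Coral, Magenta, Red, Coral, Amber, Cyan, Slate, Amber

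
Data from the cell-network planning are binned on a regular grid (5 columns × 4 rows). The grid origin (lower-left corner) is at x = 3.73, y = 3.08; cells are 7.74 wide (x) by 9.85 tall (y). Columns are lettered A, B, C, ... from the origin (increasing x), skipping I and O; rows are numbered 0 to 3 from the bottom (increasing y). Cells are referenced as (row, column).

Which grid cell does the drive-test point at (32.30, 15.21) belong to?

Column index: ⌊(32.30 − 3.73) / 7.74⌋ = ⌊3.691⌋ = 3 → column D
Row offset from origin: ⌊(15.21 − 3.08) / 9.85⌋ = ⌊1.231⌋ = 1 → row 1

(1, D)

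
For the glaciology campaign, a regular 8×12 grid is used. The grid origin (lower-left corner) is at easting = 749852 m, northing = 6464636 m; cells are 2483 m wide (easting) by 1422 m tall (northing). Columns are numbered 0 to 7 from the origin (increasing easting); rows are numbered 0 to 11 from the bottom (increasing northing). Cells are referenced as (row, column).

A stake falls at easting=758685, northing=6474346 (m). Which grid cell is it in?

Column index: ⌊(758685 − 749852) / 2483⌋ = ⌊3.557⌋ = 3
Row offset from origin: ⌊(6474346 − 6464636) / 1422⌋ = ⌊6.828⌋ = 6 → row 6

(6, 3)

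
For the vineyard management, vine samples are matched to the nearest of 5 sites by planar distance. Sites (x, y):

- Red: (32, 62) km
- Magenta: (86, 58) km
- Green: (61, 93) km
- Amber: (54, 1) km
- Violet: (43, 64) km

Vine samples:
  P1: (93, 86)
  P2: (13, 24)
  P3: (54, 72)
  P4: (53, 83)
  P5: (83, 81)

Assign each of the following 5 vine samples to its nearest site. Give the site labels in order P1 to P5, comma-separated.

Magenta, Red, Violet, Green, Magenta

P1 → Magenta (d²=833.00)
P2 → Red (d²=1805.00)
P3 → Violet (d²=185.00)
P4 → Green (d²=164.00)
P5 → Magenta (d²=538.00)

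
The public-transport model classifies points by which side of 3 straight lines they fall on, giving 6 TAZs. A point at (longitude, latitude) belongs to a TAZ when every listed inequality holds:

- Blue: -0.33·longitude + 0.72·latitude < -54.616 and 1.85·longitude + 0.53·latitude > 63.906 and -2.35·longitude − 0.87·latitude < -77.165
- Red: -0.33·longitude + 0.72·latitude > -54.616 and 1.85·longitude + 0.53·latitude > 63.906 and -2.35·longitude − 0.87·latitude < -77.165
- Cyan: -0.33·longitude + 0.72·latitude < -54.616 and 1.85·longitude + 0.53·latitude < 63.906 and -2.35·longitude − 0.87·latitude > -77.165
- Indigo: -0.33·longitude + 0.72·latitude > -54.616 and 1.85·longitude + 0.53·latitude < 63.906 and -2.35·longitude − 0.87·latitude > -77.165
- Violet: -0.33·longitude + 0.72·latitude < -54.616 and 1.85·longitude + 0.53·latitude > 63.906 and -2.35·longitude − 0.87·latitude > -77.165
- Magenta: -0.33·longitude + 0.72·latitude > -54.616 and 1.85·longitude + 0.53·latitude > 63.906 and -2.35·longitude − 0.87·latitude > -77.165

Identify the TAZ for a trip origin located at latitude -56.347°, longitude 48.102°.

-0.33·48.102 + 0.72·-56.347 = -56.444, which is < -54.616
1.85·48.102 + 0.53·-56.347 = 59.125, which is < 63.906
-2.35·48.102 − 0.87·-56.347 = -64.018, which is > -77.165
This sign pattern matches Cyan.

Cyan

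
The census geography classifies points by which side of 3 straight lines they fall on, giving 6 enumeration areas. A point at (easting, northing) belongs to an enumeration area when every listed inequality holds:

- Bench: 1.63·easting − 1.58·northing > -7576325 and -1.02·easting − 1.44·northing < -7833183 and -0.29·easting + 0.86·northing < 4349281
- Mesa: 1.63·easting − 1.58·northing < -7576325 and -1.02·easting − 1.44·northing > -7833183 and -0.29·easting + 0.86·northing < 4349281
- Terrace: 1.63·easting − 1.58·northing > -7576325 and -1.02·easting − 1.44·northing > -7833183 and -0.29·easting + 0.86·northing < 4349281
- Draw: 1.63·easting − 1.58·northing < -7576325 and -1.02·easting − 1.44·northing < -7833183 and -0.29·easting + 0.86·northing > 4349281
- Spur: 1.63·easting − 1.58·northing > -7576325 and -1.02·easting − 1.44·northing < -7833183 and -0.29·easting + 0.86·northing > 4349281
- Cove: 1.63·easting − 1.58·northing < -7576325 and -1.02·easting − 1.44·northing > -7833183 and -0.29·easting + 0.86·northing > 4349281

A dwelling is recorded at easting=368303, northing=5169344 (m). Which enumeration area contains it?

1.63·368303 − 1.58·5169344 = -7567229.630, which is > -7576325
-1.02·368303 − 1.44·5169344 = -7819524.420, which is > -7833183
-0.29·368303 + 0.86·5169344 = 4338827.970, which is < 4349281
This sign pattern matches Terrace.

Terrace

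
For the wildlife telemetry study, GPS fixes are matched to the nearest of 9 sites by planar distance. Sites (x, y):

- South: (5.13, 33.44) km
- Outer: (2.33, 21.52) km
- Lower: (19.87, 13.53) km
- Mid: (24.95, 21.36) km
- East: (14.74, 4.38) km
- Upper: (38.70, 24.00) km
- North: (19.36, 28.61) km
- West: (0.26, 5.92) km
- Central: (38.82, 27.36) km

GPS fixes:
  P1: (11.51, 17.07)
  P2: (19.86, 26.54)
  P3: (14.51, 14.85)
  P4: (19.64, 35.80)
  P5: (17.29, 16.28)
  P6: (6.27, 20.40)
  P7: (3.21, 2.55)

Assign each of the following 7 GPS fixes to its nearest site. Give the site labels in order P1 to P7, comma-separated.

P1 → Lower (d²=82.42)
P2 → North (d²=4.53)
P3 → Lower (d²=30.47)
P4 → North (d²=51.77)
P5 → Lower (d²=14.22)
P6 → Outer (d²=16.78)
P7 → West (d²=20.06)

Lower, North, Lower, North, Lower, Outer, West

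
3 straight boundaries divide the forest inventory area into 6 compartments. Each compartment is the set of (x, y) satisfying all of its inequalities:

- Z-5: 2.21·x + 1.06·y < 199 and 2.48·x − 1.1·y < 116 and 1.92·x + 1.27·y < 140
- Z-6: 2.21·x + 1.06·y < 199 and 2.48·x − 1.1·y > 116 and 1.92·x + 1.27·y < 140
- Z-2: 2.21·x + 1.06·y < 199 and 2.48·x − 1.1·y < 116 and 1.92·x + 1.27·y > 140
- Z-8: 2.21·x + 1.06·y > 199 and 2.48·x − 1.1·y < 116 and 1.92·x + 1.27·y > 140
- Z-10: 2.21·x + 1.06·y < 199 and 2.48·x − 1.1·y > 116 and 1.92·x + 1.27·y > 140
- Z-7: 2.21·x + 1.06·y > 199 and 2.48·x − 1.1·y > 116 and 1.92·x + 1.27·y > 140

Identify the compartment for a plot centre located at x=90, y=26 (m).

2.21·90 + 1.06·26 = 226.460, which is > 199
2.48·90 − 1.1·26 = 194.600, which is > 116
1.92·90 + 1.27·26 = 205.820, which is > 140
This sign pattern matches Z-7.

Z-7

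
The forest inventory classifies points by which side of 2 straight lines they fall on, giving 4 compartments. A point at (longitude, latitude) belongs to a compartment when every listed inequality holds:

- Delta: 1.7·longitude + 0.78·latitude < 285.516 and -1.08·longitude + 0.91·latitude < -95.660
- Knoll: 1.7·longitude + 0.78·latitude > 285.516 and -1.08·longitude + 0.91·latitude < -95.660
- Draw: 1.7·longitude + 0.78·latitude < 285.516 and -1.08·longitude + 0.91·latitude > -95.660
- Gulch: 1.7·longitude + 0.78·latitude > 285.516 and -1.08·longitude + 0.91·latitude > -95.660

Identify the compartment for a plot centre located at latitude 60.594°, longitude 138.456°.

1.7·138.456 + 0.78·60.594 = 282.639, which is < 285.516
-1.08·138.456 + 0.91·60.594 = -94.392, which is > -95.660
This sign pattern matches Draw.

Draw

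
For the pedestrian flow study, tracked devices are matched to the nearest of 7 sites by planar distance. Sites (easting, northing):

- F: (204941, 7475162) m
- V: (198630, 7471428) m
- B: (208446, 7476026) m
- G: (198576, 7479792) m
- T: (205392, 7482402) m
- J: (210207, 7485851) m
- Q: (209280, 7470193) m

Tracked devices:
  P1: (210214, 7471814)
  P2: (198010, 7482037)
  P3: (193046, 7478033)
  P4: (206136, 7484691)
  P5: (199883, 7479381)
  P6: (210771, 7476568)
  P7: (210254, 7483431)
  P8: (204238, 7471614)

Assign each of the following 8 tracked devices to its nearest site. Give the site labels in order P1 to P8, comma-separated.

P1 → Q (d²=3499997.00)
P2 → G (d²=5360381.00)
P3 → G (d²=33674981.00)
P4 → T (d²=5793057.00)
P5 → G (d²=1877170.00)
P6 → B (d²=5699389.00)
P7 → J (d²=5858609.00)
P8 → F (d²=13082513.00)

Q, G, G, T, G, B, J, F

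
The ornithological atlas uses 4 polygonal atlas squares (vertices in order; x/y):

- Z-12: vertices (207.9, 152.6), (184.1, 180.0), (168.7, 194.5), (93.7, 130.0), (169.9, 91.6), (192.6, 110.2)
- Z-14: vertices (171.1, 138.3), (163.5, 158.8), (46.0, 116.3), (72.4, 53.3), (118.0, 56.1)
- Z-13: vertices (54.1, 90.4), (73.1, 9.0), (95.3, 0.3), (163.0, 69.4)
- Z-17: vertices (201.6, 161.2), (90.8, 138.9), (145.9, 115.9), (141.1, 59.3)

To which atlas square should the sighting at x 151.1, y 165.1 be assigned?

Z-12

Cast a ray rightward from (151.1, 165.1). For each polygon, the edges (by vertex number in listed order) whose endpoints lie on opposite sides of y = 165.1, where each meets that height, and whether that is right or left of the point:
Z-12: 1–2 at x≈197.04 (right), 3–4 at x≈134.51 (left) → 1 crossing.
Z-14: no edge straddles that height → 0 crossings.
Z-13: no edge straddles that height → 0 crossings.
Z-17: no edge straddles that height → 0 crossings.
Only Z-12 has an odd count, so the point is inside Z-12.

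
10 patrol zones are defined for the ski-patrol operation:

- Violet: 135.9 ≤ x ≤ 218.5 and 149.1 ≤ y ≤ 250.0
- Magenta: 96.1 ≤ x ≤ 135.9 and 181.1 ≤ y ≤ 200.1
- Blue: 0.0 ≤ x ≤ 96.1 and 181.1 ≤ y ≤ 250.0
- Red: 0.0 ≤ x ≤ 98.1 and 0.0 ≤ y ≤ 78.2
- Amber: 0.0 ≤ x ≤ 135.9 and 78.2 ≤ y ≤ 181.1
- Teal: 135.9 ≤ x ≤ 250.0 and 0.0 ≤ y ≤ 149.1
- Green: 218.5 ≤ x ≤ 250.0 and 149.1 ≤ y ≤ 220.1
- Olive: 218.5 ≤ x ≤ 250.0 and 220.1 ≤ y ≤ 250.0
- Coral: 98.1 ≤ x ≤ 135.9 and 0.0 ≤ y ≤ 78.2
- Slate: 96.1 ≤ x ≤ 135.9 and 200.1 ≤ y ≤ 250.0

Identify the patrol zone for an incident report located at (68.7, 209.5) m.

The point has x = 68.7 and y = 209.5.
Only Blue satisfies 0.0 ≤ x ≤ 96.1 and 181.1 ≤ y ≤ 250.0.

Blue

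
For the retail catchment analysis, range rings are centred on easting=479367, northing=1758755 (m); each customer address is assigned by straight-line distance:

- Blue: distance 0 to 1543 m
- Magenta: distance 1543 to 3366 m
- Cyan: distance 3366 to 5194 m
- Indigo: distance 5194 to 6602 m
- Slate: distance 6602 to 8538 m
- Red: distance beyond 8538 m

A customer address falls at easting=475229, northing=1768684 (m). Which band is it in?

Distance = √((475229−479367)² + (1768684−1758755)²) = √(17123044.000 + 98585041.000) = 10756.769 m.
8538 ≤ 10756.769 < ∞ → Red.

Red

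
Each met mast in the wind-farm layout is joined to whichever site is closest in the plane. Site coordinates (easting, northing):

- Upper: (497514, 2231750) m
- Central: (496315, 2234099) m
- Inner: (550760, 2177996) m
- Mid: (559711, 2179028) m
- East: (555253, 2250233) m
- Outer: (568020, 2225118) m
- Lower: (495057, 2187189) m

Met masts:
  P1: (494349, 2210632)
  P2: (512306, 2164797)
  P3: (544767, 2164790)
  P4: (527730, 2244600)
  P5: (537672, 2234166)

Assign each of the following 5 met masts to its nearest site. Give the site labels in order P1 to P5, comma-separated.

Upper, Lower, Inner, East, East

P1 → Upper (d²=455987149.00)
P2 → Lower (d²=798929665.00)
P3 → Inner (d²=210314485.00)
P4 → East (d²=789246218.00)
P5 → East (d²=567240050.00)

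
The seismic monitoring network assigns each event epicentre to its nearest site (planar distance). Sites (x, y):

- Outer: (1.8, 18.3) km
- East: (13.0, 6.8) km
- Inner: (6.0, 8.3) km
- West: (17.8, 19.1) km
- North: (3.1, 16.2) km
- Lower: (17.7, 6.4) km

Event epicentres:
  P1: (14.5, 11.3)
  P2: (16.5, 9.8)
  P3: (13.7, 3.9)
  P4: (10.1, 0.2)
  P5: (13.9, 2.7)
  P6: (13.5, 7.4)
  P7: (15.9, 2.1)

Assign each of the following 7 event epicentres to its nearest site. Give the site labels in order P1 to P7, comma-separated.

P1 → East (d²=22.50)
P2 → Lower (d²=13.00)
P3 → East (d²=8.90)
P4 → East (d²=51.97)
P5 → East (d²=17.62)
P6 → East (d²=0.61)
P7 → Lower (d²=21.73)

East, Lower, East, East, East, East, Lower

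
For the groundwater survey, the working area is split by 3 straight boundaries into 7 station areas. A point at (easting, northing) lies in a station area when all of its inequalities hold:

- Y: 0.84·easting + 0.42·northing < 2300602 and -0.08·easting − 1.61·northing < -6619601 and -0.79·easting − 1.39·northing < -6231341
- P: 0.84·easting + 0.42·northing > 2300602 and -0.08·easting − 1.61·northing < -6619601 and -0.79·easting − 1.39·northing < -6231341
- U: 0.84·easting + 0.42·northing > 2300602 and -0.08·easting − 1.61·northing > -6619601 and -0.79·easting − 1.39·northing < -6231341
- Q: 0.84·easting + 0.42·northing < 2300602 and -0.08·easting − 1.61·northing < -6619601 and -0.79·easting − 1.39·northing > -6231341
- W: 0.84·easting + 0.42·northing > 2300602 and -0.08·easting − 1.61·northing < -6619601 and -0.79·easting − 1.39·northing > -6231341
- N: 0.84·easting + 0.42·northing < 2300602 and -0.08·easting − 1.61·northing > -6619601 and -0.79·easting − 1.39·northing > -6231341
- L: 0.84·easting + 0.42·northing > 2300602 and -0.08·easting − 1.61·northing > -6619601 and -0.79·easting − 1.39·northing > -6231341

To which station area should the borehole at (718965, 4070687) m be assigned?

0.84·718965 + 0.42·4070687 = 2313619.140, which is > 2300602
-0.08·718965 − 1.61·4070687 = -6611323.270, which is > -6619601
-0.79·718965 − 1.39·4070687 = -6226237.280, which is > -6231341
This sign pattern matches L.

L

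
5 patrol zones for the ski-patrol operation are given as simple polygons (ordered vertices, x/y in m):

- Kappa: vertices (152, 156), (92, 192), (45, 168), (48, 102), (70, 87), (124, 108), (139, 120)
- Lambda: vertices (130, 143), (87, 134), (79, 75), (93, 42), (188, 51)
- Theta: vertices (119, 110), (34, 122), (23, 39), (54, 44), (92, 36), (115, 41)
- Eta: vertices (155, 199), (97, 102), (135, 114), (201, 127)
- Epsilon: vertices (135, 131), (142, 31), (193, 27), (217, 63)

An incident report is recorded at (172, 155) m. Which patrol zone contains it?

Cast a ray rightward from (172, 155). For each polygon, the edges (by vertex number in listed order) whose endpoints lie on opposite sides of y = 155, where each meets that height, and whether that is right or left of the point:
Kappa: 3–4 at x≈45.6 (left), 7–1 at x≈151.6 (left) → 0 crossings.
Lambda: no edge straddles that height → 0 crossings.
Theta: no edge straddles that height → 0 crossings.
Eta: 1–2 at x≈128.7 (left), 4–1 at x≈183.1 (right) → 1 crossing.
Epsilon: no edge straddles that height → 0 crossings.
Only Eta has an odd count, so the point is inside Eta.

Eta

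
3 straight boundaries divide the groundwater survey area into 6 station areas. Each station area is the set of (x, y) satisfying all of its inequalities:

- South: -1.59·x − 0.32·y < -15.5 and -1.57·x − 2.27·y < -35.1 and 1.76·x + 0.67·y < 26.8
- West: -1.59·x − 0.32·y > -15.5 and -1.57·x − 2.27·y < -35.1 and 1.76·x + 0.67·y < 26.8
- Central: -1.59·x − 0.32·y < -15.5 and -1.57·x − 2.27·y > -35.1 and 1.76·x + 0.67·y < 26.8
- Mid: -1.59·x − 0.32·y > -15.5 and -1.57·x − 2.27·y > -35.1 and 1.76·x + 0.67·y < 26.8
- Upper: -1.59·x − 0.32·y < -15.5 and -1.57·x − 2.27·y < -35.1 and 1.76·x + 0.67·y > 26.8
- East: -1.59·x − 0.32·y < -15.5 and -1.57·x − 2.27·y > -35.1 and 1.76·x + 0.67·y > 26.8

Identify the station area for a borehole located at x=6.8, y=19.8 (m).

-1.59·6.8 − 0.32·19.8 = -17.148, which is < -15.5
-1.57·6.8 − 2.27·19.8 = -55.622, which is < -35.1
1.76·6.8 + 0.67·19.8 = 25.234, which is < 26.8
This sign pattern matches South.

South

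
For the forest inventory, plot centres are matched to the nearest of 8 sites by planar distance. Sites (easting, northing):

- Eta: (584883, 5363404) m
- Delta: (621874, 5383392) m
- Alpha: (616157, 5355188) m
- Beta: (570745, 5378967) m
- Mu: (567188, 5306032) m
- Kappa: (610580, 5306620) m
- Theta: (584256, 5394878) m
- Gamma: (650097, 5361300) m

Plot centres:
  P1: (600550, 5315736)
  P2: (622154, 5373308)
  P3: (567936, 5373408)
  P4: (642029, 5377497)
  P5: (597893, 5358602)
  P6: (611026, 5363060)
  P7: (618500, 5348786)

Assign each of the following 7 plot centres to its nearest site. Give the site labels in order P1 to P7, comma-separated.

Kappa, Delta, Beta, Gamma, Eta, Alpha, Alpha

P1 → Kappa (d²=183702356.00)
P2 → Delta (d²=101765456.00)
P3 → Beta (d²=38792962.00)
P4 → Gamma (d²=327435433.00)
P5 → Eta (d²=192319304.00)
P6 → Alpha (d²=88295545.00)
P7 → Alpha (d²=46475253.00)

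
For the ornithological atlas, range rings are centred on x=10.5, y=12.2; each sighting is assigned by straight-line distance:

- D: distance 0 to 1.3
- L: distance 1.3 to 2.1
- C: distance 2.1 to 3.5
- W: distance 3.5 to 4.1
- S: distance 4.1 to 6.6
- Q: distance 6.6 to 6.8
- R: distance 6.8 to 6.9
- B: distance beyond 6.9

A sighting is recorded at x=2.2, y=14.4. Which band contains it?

B

Distance = √((2.2−10.5)² + (14.4−12.2)²) = √(68.890 + 4.840) = 8.587.
6.9 ≤ 8.587 < ∞ → B.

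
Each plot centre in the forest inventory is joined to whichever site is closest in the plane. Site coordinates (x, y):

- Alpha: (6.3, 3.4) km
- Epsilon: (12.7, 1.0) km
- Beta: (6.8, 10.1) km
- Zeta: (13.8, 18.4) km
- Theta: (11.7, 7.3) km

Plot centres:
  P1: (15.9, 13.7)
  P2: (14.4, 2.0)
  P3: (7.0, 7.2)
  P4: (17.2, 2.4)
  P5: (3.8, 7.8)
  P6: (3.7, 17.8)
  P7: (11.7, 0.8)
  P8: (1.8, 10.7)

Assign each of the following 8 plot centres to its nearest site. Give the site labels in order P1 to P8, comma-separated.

Zeta, Epsilon, Beta, Epsilon, Beta, Beta, Epsilon, Beta

P1 → Zeta (d²=26.50)
P2 → Epsilon (d²=3.89)
P3 → Beta (d²=8.45)
P4 → Epsilon (d²=22.21)
P5 → Beta (d²=14.29)
P6 → Beta (d²=68.90)
P7 → Epsilon (d²=1.04)
P8 → Beta (d²=25.36)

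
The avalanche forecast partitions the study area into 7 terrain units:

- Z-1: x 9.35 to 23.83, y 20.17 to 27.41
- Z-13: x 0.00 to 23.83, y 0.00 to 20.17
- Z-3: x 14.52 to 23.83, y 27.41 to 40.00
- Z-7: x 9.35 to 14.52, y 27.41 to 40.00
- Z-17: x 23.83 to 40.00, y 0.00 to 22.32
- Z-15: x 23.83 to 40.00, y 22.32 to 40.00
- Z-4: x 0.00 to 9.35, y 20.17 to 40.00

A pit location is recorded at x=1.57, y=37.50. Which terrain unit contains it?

The point has x = 1.57 and y = 37.50.
Only Z-4 satisfies 0.00 ≤ x ≤ 9.35 and 20.17 ≤ y ≤ 40.00.

Z-4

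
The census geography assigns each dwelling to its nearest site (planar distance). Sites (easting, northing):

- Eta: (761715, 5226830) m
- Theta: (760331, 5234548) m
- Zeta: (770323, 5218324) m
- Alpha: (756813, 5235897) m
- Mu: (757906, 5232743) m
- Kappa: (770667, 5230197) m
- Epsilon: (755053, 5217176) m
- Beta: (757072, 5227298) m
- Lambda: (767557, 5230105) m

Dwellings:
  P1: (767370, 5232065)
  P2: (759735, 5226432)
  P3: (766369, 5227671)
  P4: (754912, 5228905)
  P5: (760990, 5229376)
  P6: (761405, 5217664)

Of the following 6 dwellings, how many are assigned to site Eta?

2

P1 → Lambda
P2 → Eta
P3 → Lambda
P4 → Beta
P5 → Eta
P6 → Epsilon
2 of the 6 go to Eta.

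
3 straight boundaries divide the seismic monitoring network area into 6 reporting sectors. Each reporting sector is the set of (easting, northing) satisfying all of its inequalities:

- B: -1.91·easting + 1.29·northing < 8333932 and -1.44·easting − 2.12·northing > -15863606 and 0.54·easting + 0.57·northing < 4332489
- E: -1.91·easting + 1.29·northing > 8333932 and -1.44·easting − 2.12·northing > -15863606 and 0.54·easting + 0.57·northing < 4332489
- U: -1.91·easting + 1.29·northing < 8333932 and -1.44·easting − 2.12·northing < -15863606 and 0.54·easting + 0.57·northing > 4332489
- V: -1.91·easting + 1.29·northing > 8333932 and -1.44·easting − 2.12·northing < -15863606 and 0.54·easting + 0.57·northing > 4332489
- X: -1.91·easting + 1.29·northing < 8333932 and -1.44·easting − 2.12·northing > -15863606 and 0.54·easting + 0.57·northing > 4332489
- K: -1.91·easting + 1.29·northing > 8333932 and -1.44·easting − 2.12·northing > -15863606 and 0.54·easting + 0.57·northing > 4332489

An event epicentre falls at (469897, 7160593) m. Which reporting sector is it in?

K

-1.91·469897 + 1.29·7160593 = 8339661.700, which is > 8333932
-1.44·469897 − 2.12·7160593 = -15857108.840, which is > -15863606
0.54·469897 + 0.57·7160593 = 4335282.390, which is > 4332489
This sign pattern matches K.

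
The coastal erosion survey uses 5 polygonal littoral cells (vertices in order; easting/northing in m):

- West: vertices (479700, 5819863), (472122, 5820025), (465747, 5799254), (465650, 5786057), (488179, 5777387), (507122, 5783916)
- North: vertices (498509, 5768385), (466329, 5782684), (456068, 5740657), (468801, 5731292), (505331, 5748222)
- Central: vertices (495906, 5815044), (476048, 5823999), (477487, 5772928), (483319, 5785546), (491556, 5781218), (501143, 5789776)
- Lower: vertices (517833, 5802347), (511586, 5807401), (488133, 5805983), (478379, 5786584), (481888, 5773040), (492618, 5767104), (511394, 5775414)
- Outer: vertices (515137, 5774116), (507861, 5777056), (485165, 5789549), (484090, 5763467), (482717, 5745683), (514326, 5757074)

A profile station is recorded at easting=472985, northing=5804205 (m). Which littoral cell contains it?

West

Cast a ray rightward from (472985, 5804205). For each polygon, the edges (by vertex number in listed order) whose endpoints lie on opposite sides of northing = 5804205, where each meets that height, and whether that is right or left of the point:
West: 2–3 at easting≈467266.6 (left), 6–1 at easting≈491644.6 (right) → 1 crossing.
North: no edge straddles that height → 0 crossings.
Central: 2–3 at easting≈476605.7 (right), 6–1 at easting≈498152.5 (right) → 2 crossings.
Lower: 1–2 at easting≈515536.4 (right), 3–4 at easting≈487239.0 (right) → 2 crossings.
Outer: no edge straddles that height → 0 crossings.
Only West has an odd count, so the point is inside West.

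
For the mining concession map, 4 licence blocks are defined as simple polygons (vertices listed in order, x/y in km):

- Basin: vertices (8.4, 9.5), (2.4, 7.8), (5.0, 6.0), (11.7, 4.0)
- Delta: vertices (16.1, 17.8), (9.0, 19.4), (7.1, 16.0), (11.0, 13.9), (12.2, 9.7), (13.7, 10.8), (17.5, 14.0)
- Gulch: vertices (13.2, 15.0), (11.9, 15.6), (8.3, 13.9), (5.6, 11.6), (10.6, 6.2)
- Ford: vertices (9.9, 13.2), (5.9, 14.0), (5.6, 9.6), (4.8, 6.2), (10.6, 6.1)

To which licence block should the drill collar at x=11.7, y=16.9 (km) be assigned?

Delta

Cast a ray rightward from (11.7, 16.9). For each polygon, the edges (by vertex number in listed order) whose endpoints lie on opposite sides of y = 16.9, where each meets that height, and whether that is right or left of the point:
Basin: no edge straddles that height → 0 crossings.
Delta: 2–3 at x≈7.60 (left), 7–1 at x≈16.43 (right) → 1 crossing.
Gulch: no edge straddles that height → 0 crossings.
Ford: no edge straddles that height → 0 crossings.
Only Delta has an odd count, so the point is inside Delta.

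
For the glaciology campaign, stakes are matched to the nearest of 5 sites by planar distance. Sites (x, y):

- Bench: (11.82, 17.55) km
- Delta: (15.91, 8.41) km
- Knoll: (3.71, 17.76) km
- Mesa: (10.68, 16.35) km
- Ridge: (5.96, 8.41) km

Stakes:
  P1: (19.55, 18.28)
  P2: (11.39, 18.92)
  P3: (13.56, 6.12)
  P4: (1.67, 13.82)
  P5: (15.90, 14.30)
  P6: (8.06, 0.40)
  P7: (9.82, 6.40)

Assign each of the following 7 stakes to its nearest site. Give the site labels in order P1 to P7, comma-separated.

Bench, Bench, Delta, Knoll, Bench, Ridge, Ridge

P1 → Bench (d²=60.29)
P2 → Bench (d²=2.06)
P3 → Delta (d²=10.77)
P4 → Knoll (d²=19.69)
P5 → Bench (d²=27.21)
P6 → Ridge (d²=68.57)
P7 → Ridge (d²=18.94)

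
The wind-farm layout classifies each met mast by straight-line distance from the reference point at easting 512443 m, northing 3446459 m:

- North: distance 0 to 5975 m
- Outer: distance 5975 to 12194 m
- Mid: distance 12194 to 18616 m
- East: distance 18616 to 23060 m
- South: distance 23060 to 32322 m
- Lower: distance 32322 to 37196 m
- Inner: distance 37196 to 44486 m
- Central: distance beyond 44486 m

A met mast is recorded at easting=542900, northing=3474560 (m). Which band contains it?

Inner

Distance = √((542900−512443)² + (3474560−3446459)²) = √(927628849.000 + 789666201.000) = 41440.259 m.
37196 ≤ 41440.259 < 44486 → Inner.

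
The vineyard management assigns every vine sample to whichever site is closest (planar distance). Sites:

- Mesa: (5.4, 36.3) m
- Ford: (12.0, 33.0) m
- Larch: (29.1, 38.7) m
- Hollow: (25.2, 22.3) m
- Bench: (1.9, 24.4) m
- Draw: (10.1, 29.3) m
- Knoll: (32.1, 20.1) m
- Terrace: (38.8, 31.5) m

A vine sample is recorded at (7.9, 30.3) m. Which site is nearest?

Draw

Squared distances to each site:
Mesa: 42.250; Ford: 24.100; Larch: 520.000; Hollow: 363.290; Bench: 70.810; Draw: 5.840; Knoll: 689.680; Terrace: 956.250.
Minimum at Draw.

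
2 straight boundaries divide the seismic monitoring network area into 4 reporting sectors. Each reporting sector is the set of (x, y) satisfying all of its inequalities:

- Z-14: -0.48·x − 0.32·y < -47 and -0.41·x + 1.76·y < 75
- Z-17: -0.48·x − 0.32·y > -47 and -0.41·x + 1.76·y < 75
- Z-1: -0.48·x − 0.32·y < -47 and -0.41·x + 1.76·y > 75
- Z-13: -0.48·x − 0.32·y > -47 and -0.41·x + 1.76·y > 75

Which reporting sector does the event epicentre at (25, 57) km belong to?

Z-13

-0.48·25 − 0.32·57 = -30.240, which is > -47
-0.41·25 + 1.76·57 = 90.070, which is > 75
This sign pattern matches Z-13.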